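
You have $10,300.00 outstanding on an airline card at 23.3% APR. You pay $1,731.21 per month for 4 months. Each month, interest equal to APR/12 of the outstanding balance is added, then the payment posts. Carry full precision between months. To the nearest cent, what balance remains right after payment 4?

$3,994.42

Monthly rate r = 23.3%/12 = 1.94167% = 0.0194167.
Each month: B ← B·(1+r) − $1,731.21.
Month 1: interest $199.99; balance after payment $8,768.78.
Month 2: interest $170.26; balance after payment $7,207.83.
Month 3: interest $139.95; balance after payment $5,616.57.
Month 4: interest $109.06; balance after payment $3,994.42.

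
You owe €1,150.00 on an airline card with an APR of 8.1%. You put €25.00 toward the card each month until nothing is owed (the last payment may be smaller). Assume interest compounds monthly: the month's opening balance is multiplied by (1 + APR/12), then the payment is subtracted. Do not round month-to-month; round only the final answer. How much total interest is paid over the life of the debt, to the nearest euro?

€232

Monthly rate r = 8.1%/12 = 0.675% = 0.00675.
Payoff takes n = ⌈−ln(1 − rB₀/P)/ln(1+r)⌉ = ⌈55.265⌉ = 56 payments; the last is €6.65.
Total paid = 55·€25.00 + €6.65 = €1,381.65.
Total interest = total paid − principal = €1,381.65 − €1,150.00 = €231.65.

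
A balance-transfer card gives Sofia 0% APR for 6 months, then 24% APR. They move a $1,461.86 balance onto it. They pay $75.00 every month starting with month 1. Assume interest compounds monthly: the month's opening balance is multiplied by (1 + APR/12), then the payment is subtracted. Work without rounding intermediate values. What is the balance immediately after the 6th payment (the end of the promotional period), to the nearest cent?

Promo months 1–6 at r₀ = 0%/12 = 0; months 7+ at r₁ = 24%/12 = 0.02.
After month 6 (no interest yet): B = $1,461.86 − 6·$75.00 = $1,011.86.

$1,011.86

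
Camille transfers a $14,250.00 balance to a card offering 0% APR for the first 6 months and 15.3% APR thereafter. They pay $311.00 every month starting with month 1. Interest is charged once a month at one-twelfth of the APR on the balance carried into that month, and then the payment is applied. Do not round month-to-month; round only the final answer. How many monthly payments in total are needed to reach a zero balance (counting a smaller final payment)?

Promo months 1–6 at r₀ = 0%/12 = 0; months 7+ at r₁ = 15.3%/12 = 0.01275.
After month 6 (no interest yet): B = $14,250.00 − 6·$311.00 = $12,384.00.
Then at r₁ with $311.00/mo: n₂ = −ln(1 − r₁·B/P)/ln(1+r₁) ≈ 55.94 → 56 more payments.

62 payments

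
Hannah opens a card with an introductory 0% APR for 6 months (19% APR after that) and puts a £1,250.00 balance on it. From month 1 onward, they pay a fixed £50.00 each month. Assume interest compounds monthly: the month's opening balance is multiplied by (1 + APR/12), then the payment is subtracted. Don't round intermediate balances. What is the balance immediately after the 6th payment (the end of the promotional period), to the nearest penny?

£950.00

Promo months 1–6 at r₀ = 0%/12 = 0; months 7+ at r₁ = 19%/12 = 0.0158333.
After month 6 (no interest yet): B = £1,250.00 − 6·£50.00 = £950.00.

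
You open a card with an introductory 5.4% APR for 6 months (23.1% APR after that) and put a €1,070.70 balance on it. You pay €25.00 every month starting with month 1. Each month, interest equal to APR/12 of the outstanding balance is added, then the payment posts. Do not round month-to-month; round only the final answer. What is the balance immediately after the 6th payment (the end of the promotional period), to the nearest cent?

€948.24

Promo months 1–6 at r₀ = 5.4%/12 = 0.0045; months 7+ at r₁ = 23.1%/12 = 0.01925.
After month 6: iterate B ← B·(1+r₀) − €25.00 for 6 months → €948.24.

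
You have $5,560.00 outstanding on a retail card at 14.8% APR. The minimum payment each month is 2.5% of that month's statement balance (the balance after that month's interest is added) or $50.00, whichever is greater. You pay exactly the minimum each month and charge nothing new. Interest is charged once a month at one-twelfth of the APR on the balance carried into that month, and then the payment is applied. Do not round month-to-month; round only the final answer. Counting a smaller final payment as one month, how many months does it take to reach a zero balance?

134 months

Monthly rate r = 14.8%/12 = 1.23333% = 0.0123333.
While 2.5% of the post-interest balance exceeds $50.00, each month B ← (B·(1+r))·(1 − 0.025), i.e. B shrinks by the factor (1+r)·0.975 = 0.98702.
This holds for months 1–80. Entering month 81 the balance is $1,955.81; 2.5% of the post-interest balance is now below $50.00, so the flat $50.00 minimum applies from here.
From month 81 a fixed $50.00 at rate r clears $1,955.81 in 54 more payments. Total: 80 + 54 = 134 months.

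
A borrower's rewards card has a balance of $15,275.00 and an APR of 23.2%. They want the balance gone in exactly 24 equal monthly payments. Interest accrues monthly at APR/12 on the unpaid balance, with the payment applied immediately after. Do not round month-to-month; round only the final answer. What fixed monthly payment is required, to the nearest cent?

Monthly rate r = 23.2%/12 = 1.93333% = 0.0193333.
Level-payment amortization: P = B₀·r / (1 − (1+r)^(−n)) = 15275.00·0.0193333 / (1 − 1.01933^(−24)).
Denominator 1 − (1+r)^(−24) = 0.368445888.
P = 295.317 / 0.368445888 ≈ 801.52.

$801.52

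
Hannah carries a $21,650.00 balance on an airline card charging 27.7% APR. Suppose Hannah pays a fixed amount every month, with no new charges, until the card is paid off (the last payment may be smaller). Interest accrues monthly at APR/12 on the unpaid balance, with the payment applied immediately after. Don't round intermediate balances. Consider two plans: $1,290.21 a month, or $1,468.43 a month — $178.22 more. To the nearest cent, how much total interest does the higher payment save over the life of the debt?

Monthly rate r = 27.7%/12 = 2.30833% = 0.0230833.
At $1,290.21/mo: n = ⌈−ln(1 − rB₀/P)/ln(1+r)⌉ = 22 payments (last $609.21); total interest = total paid − $21,650.00 = $6,053.62.
At $1,468.43/mo: 19 payments (last $340.28); total interest $5,122.02.
Interest saved = $6,053.62 − $5,122.02 = $931.60.

$931.60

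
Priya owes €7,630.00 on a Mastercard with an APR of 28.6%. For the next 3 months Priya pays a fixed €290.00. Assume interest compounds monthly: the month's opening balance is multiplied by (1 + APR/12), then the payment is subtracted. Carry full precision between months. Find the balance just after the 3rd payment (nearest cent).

€7,297.75

Monthly rate r = 28.6%/12 = 2.38333% = 0.0238333.
Each month: B ← B·(1+r) − €290.00.
Month 1: interest €181.85; balance after payment €7,521.85.
Month 2: interest €179.27; balance after payment €7,411.12.
Month 3: interest €176.63; balance after payment €7,297.75.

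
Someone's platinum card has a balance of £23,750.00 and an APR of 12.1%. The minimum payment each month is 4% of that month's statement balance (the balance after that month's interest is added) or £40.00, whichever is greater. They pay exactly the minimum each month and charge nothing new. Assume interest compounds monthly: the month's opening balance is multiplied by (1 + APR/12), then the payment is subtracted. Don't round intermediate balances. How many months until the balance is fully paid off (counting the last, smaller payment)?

132 months

Monthly rate r = 12.1%/12 = 1.00833% = 0.0100833.
While 4% of the post-interest balance exceeds £40.00, each month B ← (B·(1+r))·(1 − 0.04), i.e. B shrinks by the factor (1+r)·0.96 = 0.96968.
This holds for months 1–104. Entering month 105 the balance is £966.10; 4% of the post-interest balance is now below £40.00, so the flat £40.00 minimum applies from here.
From month 105 a fixed £40.00 at rate r clears £966.10 in 28 more payments. Total: 104 + 28 = 132 months.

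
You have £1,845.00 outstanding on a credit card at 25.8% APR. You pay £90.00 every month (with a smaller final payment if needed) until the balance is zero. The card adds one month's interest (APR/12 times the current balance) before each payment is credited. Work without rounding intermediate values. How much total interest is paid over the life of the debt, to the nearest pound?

£614

Monthly rate r = 25.8%/12 = 2.15% = 0.0215.
Payoff takes n = ⌈−ln(1 − rB₀/P)/ln(1+r)⌉ = ⌈27.320⌉ = 28 payments; the last is £29.03.
Total paid = 27·£90.00 + £29.03 = £2,459.03.
Total interest = total paid − principal = £2,459.03 − £1,845.00 = £614.03.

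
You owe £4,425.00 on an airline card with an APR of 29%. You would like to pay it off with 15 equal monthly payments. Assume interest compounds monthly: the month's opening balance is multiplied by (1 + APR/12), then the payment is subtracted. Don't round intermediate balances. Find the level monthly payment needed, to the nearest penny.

Monthly rate r = 29%/12 = 2.41667% = 0.0241667.
Level-payment amortization: P = B₀·r / (1 − (1+r)^(−n)) = 4425.00·0.0241667 / (1 − 1.02417^(−15)).
Denominator 1 − (1+r)^(−15) = 0.301059112.
P = 106.938 / 0.301059112 ≈ 355.20.

£355.20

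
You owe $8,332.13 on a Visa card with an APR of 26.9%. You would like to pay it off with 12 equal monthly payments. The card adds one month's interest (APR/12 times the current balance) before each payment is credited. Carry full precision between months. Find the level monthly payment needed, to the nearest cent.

Monthly rate r = 26.9%/12 = 2.24167% = 0.0224167.
Level-payment amortization: P = B₀·r / (1 − (1+r)^(−n)) = 8332.13·0.0224167 / (1 − 1.02242^(−12)).
Denominator 1 − (1+r)^(−12) = 0.233583308.
P = 186.779 / 0.233583308 ≈ 799.62.

$799.62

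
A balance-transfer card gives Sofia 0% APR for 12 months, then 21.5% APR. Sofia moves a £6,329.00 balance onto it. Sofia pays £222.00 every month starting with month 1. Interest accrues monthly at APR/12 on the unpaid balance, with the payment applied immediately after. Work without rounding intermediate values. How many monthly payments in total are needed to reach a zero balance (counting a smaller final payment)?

32 months

Promo months 1–12 at r₀ = 0%/12 = 0; months 13+ at r₁ = 21.5%/12 = 0.0179167.
After month 12 (no interest yet): B = £6,329.00 − 12·£222.00 = £3,665.00.
Then at r₁ with £222.00/mo: n₂ = −ln(1 − r₁·B/P)/ln(1+r₁) ≈ 19.75 → 20 more payments.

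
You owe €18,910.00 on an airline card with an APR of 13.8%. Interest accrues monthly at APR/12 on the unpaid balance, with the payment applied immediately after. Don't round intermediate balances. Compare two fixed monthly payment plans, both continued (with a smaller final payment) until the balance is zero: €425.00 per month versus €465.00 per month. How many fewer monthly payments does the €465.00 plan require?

Monthly rate r = 13.8%/12 = 1.15% = 0.0115.
At €425.00/mo: n = ⌈−ln(1 − rB₀/P)/ln(1+r)⌉ = 63 payments (last €292.58); total interest = total paid − €18,910.00 = €7,732.58.
At €465.00/mo: 56 payments (last €65.17); total interest €6,730.17.
Payments saved = 63 − 56 = 7.

7 fewer payments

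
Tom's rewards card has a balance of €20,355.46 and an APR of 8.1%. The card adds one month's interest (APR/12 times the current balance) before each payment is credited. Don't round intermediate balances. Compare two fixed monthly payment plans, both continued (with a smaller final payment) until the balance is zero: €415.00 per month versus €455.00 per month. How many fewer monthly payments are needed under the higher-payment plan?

6 fewer payments

Monthly rate r = 8.1%/12 = 0.675% = 0.00675.
At €415.00/mo: n = ⌈−ln(1 − rB₀/P)/ln(1+r)⌉ = 60 payments (last €319.98); total interest = total paid − €20,355.46 = €4,449.52.
At €455.00/mo: 54 payments (last €200.21); total interest €3,959.75.
Payments saved = 60 − 54 = 6.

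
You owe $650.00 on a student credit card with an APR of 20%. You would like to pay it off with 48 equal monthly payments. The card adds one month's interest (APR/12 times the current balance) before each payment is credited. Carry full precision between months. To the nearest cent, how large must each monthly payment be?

Monthly rate r = 20%/12 = 1.66667% = 0.0166667.
Level-payment amortization: P = B₀·r / (1 − (1+r)^(−n)) = 650.00·0.0166667 / (1 − 1.01667^(−48)).
Denominator 1 − (1+r)^(−48) = 0.547698594.
P = 10.8333 / 0.547698594 ≈ 19.78.

$19.78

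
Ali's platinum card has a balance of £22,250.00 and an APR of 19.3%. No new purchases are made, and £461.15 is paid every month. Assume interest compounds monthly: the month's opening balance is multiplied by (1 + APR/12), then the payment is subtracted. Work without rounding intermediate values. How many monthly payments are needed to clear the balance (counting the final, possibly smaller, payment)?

94 payments

Monthly rate r = 19.3%/12 = 1.60833% = 0.0160833.
Recurrence: B ← B·(1+r) − £461.15.
Month 1: interest £357.85; balance after payment £22,146.70.
Month 2: interest £356.19; balance after payment £22,041.75.
Closed form: n = −ln(1 − rB₀/P)/ln(1+r) = −ln(0.224)/ln(1.01608) ≈ 93.769, so the balance reaches zero during payment 94.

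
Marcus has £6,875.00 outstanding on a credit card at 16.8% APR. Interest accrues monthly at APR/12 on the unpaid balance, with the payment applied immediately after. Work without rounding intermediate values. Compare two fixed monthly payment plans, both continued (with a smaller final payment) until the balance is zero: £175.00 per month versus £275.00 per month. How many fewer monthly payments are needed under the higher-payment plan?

27 fewer payments

Monthly rate r = 16.8%/12 = 1.4% = 0.014.
At £175.00/mo: n = ⌈−ln(1 − rB₀/P)/ln(1+r)⌉ = 58 payments (last £76.35); total interest = total paid − £6,875.00 = £3,176.35.
At £275.00/mo: 31 payments (last £270.93); total interest £1,645.93.
Payments saved = 58 − 31 = 27.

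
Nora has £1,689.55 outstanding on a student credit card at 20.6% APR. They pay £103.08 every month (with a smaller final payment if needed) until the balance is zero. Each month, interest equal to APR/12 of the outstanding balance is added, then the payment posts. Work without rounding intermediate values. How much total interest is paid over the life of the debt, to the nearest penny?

Monthly rate r = 20.6%/12 = 1.71667% = 0.0171667.
Payoff takes n = ⌈−ln(1 − rB₀/P)/ln(1+r)⌉ = ⌈19.412⌉ = 20 payments; the last is £42.69.
Total paid = 19·£103.08 + £42.69 = £2,001.21.
Total interest = total paid − principal = £2,001.21 − £1,689.55 = £311.66.

£311.66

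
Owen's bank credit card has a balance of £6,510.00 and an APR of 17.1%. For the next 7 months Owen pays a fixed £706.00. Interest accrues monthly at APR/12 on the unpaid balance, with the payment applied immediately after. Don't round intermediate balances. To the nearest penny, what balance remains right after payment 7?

Monthly rate r = 17.1%/12 = 1.425% = 0.01425.
Each month: B ← B·(1+r) − £706.00.
Month 1: interest £92.77; balance after payment £5,896.77.
Month 2: interest £84.03; balance after payment £5,274.80.
Month 3: interest £75.17; balance after payment £4,643.96.
Month 4: interest £66.18; balance after payment £4,004.14.
Month 5: interest £57.06; balance after payment £3,355.20.
Month 6: interest £47.81; balance after payment £2,697.01.
Month 7: interest £38.43; balance after payment £2,029.44.

£2,029.44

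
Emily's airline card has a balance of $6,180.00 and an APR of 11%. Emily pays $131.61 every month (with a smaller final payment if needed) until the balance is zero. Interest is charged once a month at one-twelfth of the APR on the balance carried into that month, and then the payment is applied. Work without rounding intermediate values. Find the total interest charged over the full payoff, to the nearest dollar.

Monthly rate r = 11%/12 = 0.916667% = 0.00916667.
Payoff takes n = ⌈−ln(1 − rB₀/P)/ln(1+r)⌉ = ⌈61.687⌉ = 62 payments; the last is $90.55.
Total paid = 61·$131.61 + $90.55 = $8,118.76.
Total interest = total paid − principal = $8,118.76 − $6,180.00 = $1,938.76.

$1,939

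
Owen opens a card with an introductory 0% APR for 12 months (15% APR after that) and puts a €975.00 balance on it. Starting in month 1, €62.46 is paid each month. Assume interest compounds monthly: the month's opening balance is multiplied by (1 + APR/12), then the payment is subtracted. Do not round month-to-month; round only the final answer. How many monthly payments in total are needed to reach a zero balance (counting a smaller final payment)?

16 payments

Promo months 1–12 at r₀ = 0%/12 = 0; months 13+ at r₁ = 15%/12 = 0.0125.
After month 12 (no interest yet): B = €975.00 − 12·€62.46 = €225.48.
Then at r₁ with €62.46/mo: n₂ = −ln(1 − r₁·B/P)/ln(1+r₁) ≈ 3.72 → 4 more payments.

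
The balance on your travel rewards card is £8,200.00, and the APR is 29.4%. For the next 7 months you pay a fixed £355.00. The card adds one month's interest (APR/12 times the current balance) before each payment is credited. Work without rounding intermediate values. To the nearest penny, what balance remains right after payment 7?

£7,038.70

Monthly rate r = 29.4%/12 = 2.45% = 0.0245.
Each month: B ← B·(1+r) − £355.00.
Month 1: interest £200.90; balance after payment £8,045.90.
Month 2: interest £197.12; balance after payment £7,888.02.
Month 3: interest £193.26; balance after payment £7,726.28.
Month 4: interest £189.29; balance after payment £7,560.58.
Month 5: interest £185.23; balance after payment £7,390.81.
Month 6: interest £181.07; balance after payment £7,216.88.
Month 7: interest £176.81; balance after payment £7,038.70.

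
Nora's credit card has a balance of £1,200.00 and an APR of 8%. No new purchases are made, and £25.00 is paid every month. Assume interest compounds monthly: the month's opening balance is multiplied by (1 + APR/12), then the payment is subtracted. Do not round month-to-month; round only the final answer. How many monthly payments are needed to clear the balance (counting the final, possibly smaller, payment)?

59 payments

Monthly rate r = 8%/12 = 0.666667% = 0.00666667.
Recurrence: B ← B·(1+r) − £25.00.
Month 1: interest £8.00; balance after payment £1,183.00.
Month 2: interest £7.89; balance after payment £1,165.89.
Closed form: n = −ln(1 − rB₀/P)/ln(1+r) = −ln(0.68)/ln(1.00667) ≈ 58.042, so the balance reaches zero during payment 59.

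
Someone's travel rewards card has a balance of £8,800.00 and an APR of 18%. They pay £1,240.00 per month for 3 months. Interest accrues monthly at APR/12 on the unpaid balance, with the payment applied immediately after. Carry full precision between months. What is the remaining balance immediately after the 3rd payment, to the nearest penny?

Monthly rate r = 18%/12 = 1.5% = 0.015.
Each month: B ← B·(1+r) − £1,240.00.
Month 1: interest £132.00; balance after payment £7,692.00.
Month 2: interest £115.38; balance after payment £6,567.38.
Month 3: interest £98.51; balance after payment £5,425.89.

£5,425.89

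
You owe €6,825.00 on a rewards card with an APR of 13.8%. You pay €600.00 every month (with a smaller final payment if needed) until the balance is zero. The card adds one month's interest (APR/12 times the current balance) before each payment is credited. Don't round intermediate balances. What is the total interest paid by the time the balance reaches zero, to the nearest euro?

€532

Monthly rate r = 13.8%/12 = 1.15% = 0.0115.
Payoff takes n = ⌈−ln(1 − rB₀/P)/ln(1+r)⌉ = ⌈12.261⌉ = 13 payments; the last is €157.24.
Total paid = 12·€600.00 + €157.24 = €7,357.24.
Total interest = total paid − principal = €7,357.24 − €6,825.00 = €532.24.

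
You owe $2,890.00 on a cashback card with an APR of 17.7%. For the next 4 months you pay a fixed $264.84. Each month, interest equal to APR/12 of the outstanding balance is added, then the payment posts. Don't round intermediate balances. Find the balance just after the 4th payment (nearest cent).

Monthly rate r = 17.7%/12 = 1.475% = 0.01475.
Each month: B ← B·(1+r) − $264.84.
Month 1: interest $42.63; balance after payment $2,667.79.
Month 2: interest $39.35; balance after payment $2,442.30.
Month 3: interest $36.02; balance after payment $2,213.48.
Month 4: interest $32.65; balance after payment $1,981.29.

$1,981.29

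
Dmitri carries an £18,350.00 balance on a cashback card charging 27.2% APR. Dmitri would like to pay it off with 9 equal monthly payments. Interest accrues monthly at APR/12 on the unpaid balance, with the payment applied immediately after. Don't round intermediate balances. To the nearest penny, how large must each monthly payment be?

£2,276.86

Monthly rate r = 27.2%/12 = 2.26667% = 0.0226667.
Level-payment amortization: P = B₀·r / (1 − (1+r)^(−n)) = 18350.00·0.0226667 / (1 − 1.02267^(−9)).
Denominator 1 − (1+r)^(−9) = 0.182678177.
P = 415.933 / 0.182678177 ≈ 2276.86.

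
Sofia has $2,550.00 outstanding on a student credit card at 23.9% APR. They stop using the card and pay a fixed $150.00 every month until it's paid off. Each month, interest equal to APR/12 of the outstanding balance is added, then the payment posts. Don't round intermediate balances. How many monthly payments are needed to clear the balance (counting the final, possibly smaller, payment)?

Monthly rate r = 23.9%/12 = 1.99167% = 0.0199167.
Recurrence: B ← B·(1+r) − $150.00.
Month 1: interest $50.79; balance after payment $2,450.79.
Month 2: interest $48.81; balance after payment $2,349.60.
Closed form: n = −ln(1 − rB₀/P)/ln(1+r) = −ln(0.66142)/ln(1.01992) ≈ 20.961, so the balance reaches zero during payment 21.

21 payments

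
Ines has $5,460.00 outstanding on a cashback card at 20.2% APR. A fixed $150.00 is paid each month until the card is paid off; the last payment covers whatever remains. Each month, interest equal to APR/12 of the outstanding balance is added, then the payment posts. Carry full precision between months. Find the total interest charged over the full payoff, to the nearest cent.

Monthly rate r = 20.2%/12 = 1.68333% = 0.0168333.
Payoff takes n = ⌈−ln(1 − rB₀/P)/ln(1+r)⌉ = ⌈56.828⌉ = 57 payments; the last is $124.37.
Total paid = 56·$150.00 + $124.37 = $8,524.37.
Total interest = total paid − principal = $8,524.37 − $5,460.00 = $3,064.37.

$3,064.37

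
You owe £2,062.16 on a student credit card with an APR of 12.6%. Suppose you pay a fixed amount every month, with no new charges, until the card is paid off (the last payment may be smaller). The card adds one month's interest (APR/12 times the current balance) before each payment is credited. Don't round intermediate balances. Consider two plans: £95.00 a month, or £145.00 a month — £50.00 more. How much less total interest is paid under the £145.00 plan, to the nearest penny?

Monthly rate r = 12.6%/12 = 1.05% = 0.0105.
At £95.00/mo: n = ⌈−ln(1 − rB₀/P)/ln(1+r)⌉ = 25 payments (last £72.71); total interest = total paid − £2,062.16 = £290.55.
At £145.00/mo: 16 payments (last £70.30); total interest £183.14.
Interest saved = £290.55 − £183.14 = £107.41.

£107.41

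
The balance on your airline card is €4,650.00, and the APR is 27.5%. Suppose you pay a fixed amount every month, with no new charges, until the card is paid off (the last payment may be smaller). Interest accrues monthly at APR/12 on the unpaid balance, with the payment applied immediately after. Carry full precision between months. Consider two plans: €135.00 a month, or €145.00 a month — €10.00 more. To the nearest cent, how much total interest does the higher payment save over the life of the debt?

€783.50

Monthly rate r = 27.5%/12 = 2.29167% = 0.0229167.
At €135.00/mo: n = ⌈−ln(1 − rB₀/P)/ln(1+r)⌉ = 69 payments (last €100.51); total interest = total paid − €4,650.00 = €4,630.51.
At €145.00/mo: 59 payments (last €87.01); total interest €3,847.01.
Interest saved = €4,630.51 − €3,847.01 = €783.50.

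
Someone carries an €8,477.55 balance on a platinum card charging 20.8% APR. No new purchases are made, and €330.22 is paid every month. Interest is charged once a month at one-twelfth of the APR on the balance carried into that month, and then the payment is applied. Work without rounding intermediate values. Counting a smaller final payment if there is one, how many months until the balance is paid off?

Monthly rate r = 20.8%/12 = 1.73333% = 0.0173333.
Recurrence: B ← B·(1+r) − €330.22.
Month 1: interest €146.94; balance after payment €8,294.27.
Month 2: interest €143.77; balance after payment €8,107.82.
Closed form: n = −ln(1 − rB₀/P)/ln(1+r) = −ln(0.55501)/ln(1.01733) ≈ 34.261, so the balance reaches zero during payment 35.

35 months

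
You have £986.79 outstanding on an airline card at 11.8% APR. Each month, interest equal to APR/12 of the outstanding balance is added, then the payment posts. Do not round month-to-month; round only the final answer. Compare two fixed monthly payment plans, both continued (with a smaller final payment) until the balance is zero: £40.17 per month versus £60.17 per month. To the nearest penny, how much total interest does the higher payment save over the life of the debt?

£53.68

Monthly rate r = 11.8%/12 = 0.983333% = 0.00983333.
At £40.17/mo: n = ⌈−ln(1 − rB₀/P)/ln(1+r)⌉ = 29 payments (last £10.31); total interest = total paid − £986.79 = £148.28.
At £60.17/mo: 18 payments (last £58.50); total interest £94.60.
Interest saved = £148.28 − £94.60 = £53.68.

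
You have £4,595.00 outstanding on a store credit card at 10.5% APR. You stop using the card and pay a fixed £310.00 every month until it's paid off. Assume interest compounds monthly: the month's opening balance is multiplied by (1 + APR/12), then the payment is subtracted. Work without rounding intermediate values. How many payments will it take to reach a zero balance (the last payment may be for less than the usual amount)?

Monthly rate r = 10.5%/12 = 0.875% = 0.00875.
Recurrence: B ← B·(1+r) − £310.00.
Month 1: interest £40.21; balance after payment £4,325.21.
Month 2: interest £37.85; balance after payment £4,053.05.
Closed form: n = −ln(1 − rB₀/P)/ln(1+r) = −ln(0.8703)/ln(1.00875) ≈ 15.945, so the balance reaches zero during payment 16.

16 months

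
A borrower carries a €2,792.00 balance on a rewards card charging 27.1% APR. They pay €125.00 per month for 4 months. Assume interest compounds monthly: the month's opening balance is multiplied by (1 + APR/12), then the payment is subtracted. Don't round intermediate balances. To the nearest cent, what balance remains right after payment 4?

€2,535.69

Monthly rate r = 27.1%/12 = 2.25833% = 0.0225833.
Each month: B ← B·(1+r) − €125.00.
Month 1: interest €63.05; balance after payment €2,730.05.
Month 2: interest €61.65; balance after payment €2,666.71.
Month 3: interest €60.22; balance after payment €2,601.93.
Month 4: interest €58.76; balance after payment €2,535.69.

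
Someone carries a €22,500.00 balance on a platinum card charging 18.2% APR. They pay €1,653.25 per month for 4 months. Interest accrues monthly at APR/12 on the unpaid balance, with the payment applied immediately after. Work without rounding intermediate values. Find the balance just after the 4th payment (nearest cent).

Monthly rate r = 18.2%/12 = 1.51667% = 0.0151667.
Each month: B ← B·(1+r) − €1,653.25.
Month 1: interest €341.25; balance after payment €21,188.00.
Month 2: interest €321.35; balance after payment €19,856.10.
Month 3: interest €301.15; balance after payment €18,504.00.
Month 4: interest €280.64; balance after payment €17,131.40.

€17,131.40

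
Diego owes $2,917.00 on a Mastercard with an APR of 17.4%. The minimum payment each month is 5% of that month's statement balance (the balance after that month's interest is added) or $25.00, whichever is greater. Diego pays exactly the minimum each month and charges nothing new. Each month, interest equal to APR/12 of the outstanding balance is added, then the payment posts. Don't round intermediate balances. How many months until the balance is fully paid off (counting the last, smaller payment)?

Monthly rate r = 17.4%/12 = 1.45% = 0.0145.
While 5% of the post-interest balance exceeds $25.00, each month B ← (B·(1+r))·(1 − 0.05), i.e. B shrinks by the factor (1+r)·0.95 = 0.96377.
This holds for months 1–49. Entering month 50 the balance is $478.35; 5% of the post-interest balance is now below $25.00, so the flat $25.00 minimum applies from here.
From month 50 a fixed $25.00 at rate r clears $478.35 in 23 more payments. Total: 49 + 23 = 72 months.

72 months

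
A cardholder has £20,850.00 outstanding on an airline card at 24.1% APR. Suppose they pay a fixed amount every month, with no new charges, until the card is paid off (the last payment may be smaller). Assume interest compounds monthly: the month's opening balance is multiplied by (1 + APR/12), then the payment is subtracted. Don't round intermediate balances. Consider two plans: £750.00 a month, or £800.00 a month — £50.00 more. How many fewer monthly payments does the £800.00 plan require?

Monthly rate r = 24.1%/12 = 2.00833% = 0.0200833.
At £750.00/mo: n = ⌈−ln(1 − rB₀/P)/ln(1+r)⌉ = 42 payments (last £72.49); total interest = total paid − £20,850.00 = £9,972.49.
At £800.00/mo: 38 payments (last £218.98); total interest £8,968.98.
Payments saved = 42 − 38 = 4.

4 fewer payments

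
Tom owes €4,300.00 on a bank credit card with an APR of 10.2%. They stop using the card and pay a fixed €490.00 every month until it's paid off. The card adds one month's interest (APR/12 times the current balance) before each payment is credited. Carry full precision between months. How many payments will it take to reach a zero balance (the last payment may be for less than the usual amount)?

10 payments

Monthly rate r = 10.2%/12 = 0.85% = 0.0085.
Recurrence: B ← B·(1+r) − €490.00.
Month 1: interest €36.55; balance after payment €3,846.55.
Month 2: interest €32.70; balance after payment €3,389.25.
Closed form: n = −ln(1 − rB₀/P)/ln(1+r) = −ln(0.92541)/ln(1.0085) ≈ 9.159, so the balance reaches zero during payment 10.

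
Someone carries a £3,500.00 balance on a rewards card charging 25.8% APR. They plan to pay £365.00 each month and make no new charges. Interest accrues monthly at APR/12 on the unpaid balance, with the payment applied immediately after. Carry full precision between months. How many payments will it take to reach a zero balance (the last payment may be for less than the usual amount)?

11 months

Monthly rate r = 25.8%/12 = 2.15% = 0.0215.
Recurrence: B ← B·(1+r) − £365.00.
Month 1: interest £75.25; balance after payment £3,210.25.
Month 2: interest £69.02; balance after payment £2,914.27.
Closed form: n = −ln(1 − rB₀/P)/ln(1+r) = −ln(0.79384)/ln(1.0215) ≈ 10.854, so the balance reaches zero during payment 11.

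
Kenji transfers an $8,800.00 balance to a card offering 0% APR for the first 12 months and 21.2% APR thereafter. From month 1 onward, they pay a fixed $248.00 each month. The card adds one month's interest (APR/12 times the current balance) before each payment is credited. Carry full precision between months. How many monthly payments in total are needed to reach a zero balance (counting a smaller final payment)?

43 payments

Promo months 1–12 at r₀ = 0%/12 = 0; months 13+ at r₁ = 21.2%/12 = 0.0176667.
After month 12 (no interest yet): B = $8,800.00 − 12·$248.00 = $5,824.00.
Then at r₁ with $248.00/mo: n₂ = −ln(1 − r₁·B/P)/ln(1+r₁) ≈ 30.60 → 31 more payments.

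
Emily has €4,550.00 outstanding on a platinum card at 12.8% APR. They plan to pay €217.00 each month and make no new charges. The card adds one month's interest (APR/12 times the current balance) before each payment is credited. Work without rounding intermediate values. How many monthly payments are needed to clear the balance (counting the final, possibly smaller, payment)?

24 payments

Monthly rate r = 12.8%/12 = 1.06667% = 0.0106667.
Recurrence: B ← B·(1+r) − €217.00.
Month 1: interest €48.53; balance after payment €4,381.53.
Month 2: interest €46.74; balance after payment €4,211.27.
Closed form: n = −ln(1 − rB₀/P)/ln(1+r) = −ln(0.77634)/ln(1.01067) ≈ 23.860, so the balance reaches zero during payment 24.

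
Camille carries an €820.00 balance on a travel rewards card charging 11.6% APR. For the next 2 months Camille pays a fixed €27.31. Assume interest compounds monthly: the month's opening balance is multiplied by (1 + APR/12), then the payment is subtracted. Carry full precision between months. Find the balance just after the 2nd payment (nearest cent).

€781.05

Monthly rate r = 11.6%/12 = 0.966667% = 0.00966667.
Each month: B ← B·(1+r) − €27.31.
Month 1: interest €7.93; balance after payment €800.62.
Month 2: interest €7.74; balance after payment €781.05.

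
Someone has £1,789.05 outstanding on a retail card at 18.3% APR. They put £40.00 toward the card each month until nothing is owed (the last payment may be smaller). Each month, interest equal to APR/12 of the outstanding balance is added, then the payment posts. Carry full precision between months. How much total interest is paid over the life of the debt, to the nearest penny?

£1,239.62

Monthly rate r = 18.3%/12 = 1.525% = 0.01525.
Payoff takes n = ⌈−ln(1 − rB₀/P)/ln(1+r)⌉ = ⌈75.715⌉ = 76 payments; the last is £28.67.
Total paid = 75·£40.00 + £28.67 = £3,028.67.
Total interest = total paid − principal = £3,028.67 − £1,789.05 = £1,239.62.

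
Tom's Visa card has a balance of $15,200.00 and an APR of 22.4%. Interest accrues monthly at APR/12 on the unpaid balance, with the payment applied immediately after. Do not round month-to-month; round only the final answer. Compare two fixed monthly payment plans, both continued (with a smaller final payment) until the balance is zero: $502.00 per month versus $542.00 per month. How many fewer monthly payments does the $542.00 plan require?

Monthly rate r = 22.4%/12 = 1.86667% = 0.0186667.
At $502.00/mo: n = ⌈−ln(1 − rB₀/P)/ln(1+r)⌉ = 46 payments (last $17.15); total interest = total paid − $15,200.00 = $7,407.15.
At $542.00/mo: 41 payments (last $44.04); total interest $6,524.04.
Payments saved = 46 − 41 = 5.

5 fewer payments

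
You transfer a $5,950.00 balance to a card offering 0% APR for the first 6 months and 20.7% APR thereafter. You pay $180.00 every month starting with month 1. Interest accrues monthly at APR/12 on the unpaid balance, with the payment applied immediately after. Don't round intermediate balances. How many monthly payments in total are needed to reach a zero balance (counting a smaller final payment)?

43 months

Promo months 1–6 at r₀ = 0%/12 = 0; months 7+ at r₁ = 20.7%/12 = 0.01725.
After month 6 (no interest yet): B = $5,950.00 − 6·$180.00 = $4,870.00.
Then at r₁ with $180.00/mo: n₂ = −ln(1 − r₁·B/P)/ln(1+r₁) ≈ 36.76 → 37 more payments.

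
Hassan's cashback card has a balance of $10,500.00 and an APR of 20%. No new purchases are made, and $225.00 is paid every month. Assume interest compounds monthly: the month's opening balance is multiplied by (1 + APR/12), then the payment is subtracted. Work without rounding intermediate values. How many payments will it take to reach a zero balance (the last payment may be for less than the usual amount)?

91 months

Monthly rate r = 20%/12 = 1.66667% = 0.0166667.
Recurrence: B ← B·(1+r) − $225.00.
Month 1: interest $175.00; balance after payment $10,450.00.
Month 2: interest $174.17; balance after payment $10,399.17.
Closed form: n = −ln(1 − rB₀/P)/ln(1+r) = −ln(0.22222)/ln(1.01667) ≈ 90.995, so the balance reaches zero during payment 91.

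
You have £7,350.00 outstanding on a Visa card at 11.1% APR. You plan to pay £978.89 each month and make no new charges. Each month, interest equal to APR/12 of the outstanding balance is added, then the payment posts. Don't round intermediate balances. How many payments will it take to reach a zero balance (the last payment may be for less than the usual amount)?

8 months

Monthly rate r = 11.1%/12 = 0.925% = 0.00925.
Recurrence: B ← B·(1+r) − £978.89.
Month 1: interest £67.99; balance after payment £6,439.10.
Month 2: interest £59.56; balance after payment £5,519.77.
Closed form: n = −ln(1 − rB₀/P)/ln(1+r) = −ln(0.93055)/ln(1.00925) ≈ 7.818, so the balance reaches zero during payment 8.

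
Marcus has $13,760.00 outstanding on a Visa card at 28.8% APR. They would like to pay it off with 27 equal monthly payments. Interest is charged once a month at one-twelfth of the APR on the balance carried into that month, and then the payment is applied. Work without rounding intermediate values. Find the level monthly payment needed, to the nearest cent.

$698.34

Monthly rate r = 28.8%/12 = 2.4% = 0.024.
Level-payment amortization: P = B₀·r / (1 − (1+r)^(−n)) = 13760.00·0.024 / (1 − 1.024^(−27)).
Denominator 1 − (1+r)^(−27) = 0.472890103.
P = 330.24 / 0.472890103 ≈ 698.34.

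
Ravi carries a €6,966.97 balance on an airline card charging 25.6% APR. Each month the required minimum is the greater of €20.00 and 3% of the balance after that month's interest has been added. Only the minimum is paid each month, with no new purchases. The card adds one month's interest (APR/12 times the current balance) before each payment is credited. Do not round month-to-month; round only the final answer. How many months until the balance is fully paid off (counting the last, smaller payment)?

Monthly rate r = 25.6%/12 = 2.13333% = 0.0213333.
While 3% of the post-interest balance exceeds €20.00, each month B ← (B·(1+r))·(1 − 0.03), i.e. B shrinks by the factor (1+r)·0.97 = 0.99069.
This holds for months 1–254. Entering month 255 the balance is €648.05; 3% of the post-interest balance is now below €20.00, so the flat €20.00 minimum applies from here.
From month 255 a fixed €20.00 at rate r clears €648.05 in 56 more payments. Total: 254 + 56 = 310 months.

310 months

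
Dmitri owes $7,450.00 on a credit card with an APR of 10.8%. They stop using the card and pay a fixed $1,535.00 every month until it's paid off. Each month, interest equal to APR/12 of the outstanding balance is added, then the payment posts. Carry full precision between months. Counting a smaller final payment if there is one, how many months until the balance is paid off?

Monthly rate r = 10.8%/12 = 0.9% = 0.009.
Recurrence: B ← B·(1+r) − $1,535.00.
Month 1: interest $67.05; balance after payment $5,982.05.
Month 2: interest $53.84; balance after payment $4,500.89.
Month 3: interest $40.51; balance after payment $3,006.40.
Month 4: interest $27.06; balance after payment $1,498.45.
Month 5: interest $13.49; balance after payment $0.00.

5 months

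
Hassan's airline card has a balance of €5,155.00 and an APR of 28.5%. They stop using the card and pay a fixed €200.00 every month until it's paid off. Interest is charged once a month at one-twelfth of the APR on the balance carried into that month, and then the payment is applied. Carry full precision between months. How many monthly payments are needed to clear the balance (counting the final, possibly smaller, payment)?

Monthly rate r = 28.5%/12 = 2.375% = 0.02375.
Recurrence: B ← B·(1+r) − €200.00.
Month 1: interest €122.43; balance after payment €5,077.43.
Month 2: interest €120.59; balance after payment €4,998.02.
Closed form: n = −ln(1 − rB₀/P)/ln(1+r) = −ln(0.38784)/ln(1.02375) ≈ 40.352, so the balance reaches zero during payment 41.

41 payments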